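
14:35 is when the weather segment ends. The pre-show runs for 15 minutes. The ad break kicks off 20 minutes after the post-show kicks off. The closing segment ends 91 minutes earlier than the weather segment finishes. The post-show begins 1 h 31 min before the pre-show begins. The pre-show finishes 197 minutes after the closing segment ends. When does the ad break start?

14:55

The closing segment ends at 14:35 − 91 min = 13:04.
The pre-show ends at 13:04 + 197 min = 16:21.
The pre-show starts at 16:21 − 15 min = 16:06.
The post-show starts at 16:06 − 91 min = 14:35.
The ad break starts at 14:35 + 20 min = 14:55.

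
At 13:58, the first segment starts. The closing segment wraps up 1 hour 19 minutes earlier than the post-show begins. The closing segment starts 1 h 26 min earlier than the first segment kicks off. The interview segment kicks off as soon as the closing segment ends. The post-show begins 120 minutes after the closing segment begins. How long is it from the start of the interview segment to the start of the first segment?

45 minutes

The closing segment starts at 13:58 − 86 min = 12:32.
The post-show starts at 12:32 + 120 min = 14:32.
The closing segment ends at 14:32 − 79 min = 13:13.
So the interview segment starts at 13:13.
From 13:13 to 13:58 is 45 minutes.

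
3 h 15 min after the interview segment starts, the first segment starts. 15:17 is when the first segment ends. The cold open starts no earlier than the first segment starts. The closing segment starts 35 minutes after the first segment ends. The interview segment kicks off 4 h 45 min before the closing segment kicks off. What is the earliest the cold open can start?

14:22

The closing segment starts at 15:17 + 35 min = 15:52.
The interview segment starts at 15:52 − 285 min = 11:07.
The first segment starts at 11:07 + 195 min = 14:22.
The cold open is bounded by the first segment, so the earliest it can start is 14:22.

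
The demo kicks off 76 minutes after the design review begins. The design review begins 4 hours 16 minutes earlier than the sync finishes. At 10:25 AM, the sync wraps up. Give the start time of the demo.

7:25 AM

The design review starts at 10:25 AM − 256 min = 6:09 AM.
The demo starts at 6:09 AM + 76 min = 7:25 AM.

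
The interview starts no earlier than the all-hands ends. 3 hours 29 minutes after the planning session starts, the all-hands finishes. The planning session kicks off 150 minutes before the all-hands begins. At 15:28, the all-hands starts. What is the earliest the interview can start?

16:27

The planning session starts at 15:28 − 150 min = 12:58.
The all-hands ends at 12:58 + 209 min = 16:27.
The interview is bounded by the all-hands, so the earliest it can start is 16:27.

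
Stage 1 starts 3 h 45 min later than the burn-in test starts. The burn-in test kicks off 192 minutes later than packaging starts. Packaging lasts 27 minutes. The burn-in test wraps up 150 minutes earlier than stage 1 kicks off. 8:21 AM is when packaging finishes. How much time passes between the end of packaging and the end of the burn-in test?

Packaging starts at 8:21 AM − 27 min = 7:54 AM.
The burn-in test starts at 7:54 AM + 192 min = 11:06 AM.
Stage 1 starts at 11:06 AM + 225 min = 2:51 PM.
The burn-in test ends at 2:51 PM − 150 min = 12:21 PM.
From 8:21 AM to 12:21 PM is 4 hours.

4 hours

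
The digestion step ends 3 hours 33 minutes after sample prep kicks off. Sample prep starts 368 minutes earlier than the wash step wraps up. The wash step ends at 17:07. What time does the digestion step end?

14:32

Sample prep starts at 17:07 − 368 min = 10:59.
The digestion step ends at 10:59 + 213 min = 14:32.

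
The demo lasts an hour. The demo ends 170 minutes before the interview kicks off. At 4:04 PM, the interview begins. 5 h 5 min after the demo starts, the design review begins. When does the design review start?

The demo ends at 4:04 PM − 170 min = 1:14 PM.
The demo starts at 1:14 PM − 60 min = 12:14 PM.
The design review starts at 12:14 PM + 305 min = 5:19 PM.

5:19 PM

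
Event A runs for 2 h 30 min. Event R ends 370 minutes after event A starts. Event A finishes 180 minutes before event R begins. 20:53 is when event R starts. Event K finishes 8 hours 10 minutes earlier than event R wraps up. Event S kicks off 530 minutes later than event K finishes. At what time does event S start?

Event A ends at 20:53 − 180 min = 17:53.
Event A starts at 17:53 − 150 min = 15:23.
Event R ends at 15:23 + 370 min = 21:33.
Event K ends at 21:33 − 490 min = 13:23.
Event S starts at 13:23 + 530 min = 22:13.

22:13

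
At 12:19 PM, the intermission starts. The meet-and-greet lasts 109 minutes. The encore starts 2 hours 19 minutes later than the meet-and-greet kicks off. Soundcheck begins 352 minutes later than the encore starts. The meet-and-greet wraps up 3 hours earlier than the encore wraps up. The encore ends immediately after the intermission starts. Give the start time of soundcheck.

3:41 PM

The encore ends at 12:19 PM.
The meet-and-greet ends at 12:19 PM − 180 min = 9:19 AM.
The meet-and-greet starts at 9:19 AM − 109 min = 7:30 AM.
The encore starts at 7:30 AM + 139 min = 9:49 AM.
Soundcheck starts at 9:49 AM + 352 min = 3:41 PM.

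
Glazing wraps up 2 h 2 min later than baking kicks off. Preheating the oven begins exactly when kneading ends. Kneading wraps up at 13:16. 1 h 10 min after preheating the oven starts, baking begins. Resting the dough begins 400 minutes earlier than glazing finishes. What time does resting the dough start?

Preheating the oven starts at 13:16.
Baking starts at 13:16 + 70 min = 14:26.
Glazing ends at 14:26 + 122 min = 16:28.
Resting the dough starts at 16:28 − 400 min = 09:48.

09:48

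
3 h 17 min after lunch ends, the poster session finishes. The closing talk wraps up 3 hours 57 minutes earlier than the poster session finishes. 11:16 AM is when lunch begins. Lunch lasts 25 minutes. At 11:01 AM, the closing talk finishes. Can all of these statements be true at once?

Lunch ends at 11:16 AM + 25 min = 11:41 AM.
The poster session ends at 11:41 AM + 197 min = 2:58 PM.
The closing talk ends at 2:58 PM − 237 min = 11:01 AM.
That matches the stated 11:01 AM, so the schedule is consistent.

Yes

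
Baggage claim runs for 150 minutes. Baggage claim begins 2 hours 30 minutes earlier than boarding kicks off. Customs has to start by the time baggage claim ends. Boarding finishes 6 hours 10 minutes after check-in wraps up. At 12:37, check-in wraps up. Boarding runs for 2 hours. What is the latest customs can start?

Boarding ends at 12:37 + 370 min = 18:47.
Boarding starts at 18:47 − 120 min = 16:47.
Baggage claim starts at 16:47 − 150 min = 14:17.
Baggage claim ends at 14:17 + 150 min = 16:47.
Customs is bounded by baggage claim, so the latest it can start is 16:47.

16:47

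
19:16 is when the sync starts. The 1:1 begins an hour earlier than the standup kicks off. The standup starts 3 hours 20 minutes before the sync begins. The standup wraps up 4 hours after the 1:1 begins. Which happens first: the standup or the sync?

the standup

The standup starts at 19:16 − 200 min = 15:56.
The standup starts at 15:56 and the sync starts at 19:16, so the standup is first.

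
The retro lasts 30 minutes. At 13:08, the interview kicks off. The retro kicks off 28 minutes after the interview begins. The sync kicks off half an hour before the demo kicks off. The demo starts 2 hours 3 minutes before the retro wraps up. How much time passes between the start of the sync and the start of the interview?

1 hour 35 minutes

The retro starts at 13:08 + 28 min = 13:36.
The retro ends at 13:36 + 30 min = 14:06.
The demo starts at 14:06 − 123 min = 12:03.
The sync starts at 12:03 − 30 min = 11:33.
From 11:33 to 13:08 is 1 hour 35 minutes.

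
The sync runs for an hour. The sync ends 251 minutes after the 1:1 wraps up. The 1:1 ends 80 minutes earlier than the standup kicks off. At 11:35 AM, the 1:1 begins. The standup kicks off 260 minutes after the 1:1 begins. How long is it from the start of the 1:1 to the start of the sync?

371 minutes

The standup starts at 11:35 AM + 260 min = 3:55 PM.
The 1:1 ends at 3:55 PM − 80 min = 2:35 PM.
The sync ends at 2:35 PM + 251 min = 6:46 PM.
The sync starts at 6:46 PM − 60 min = 5:46 PM.
From 11:35 AM to 5:46 PM is 371 minutes.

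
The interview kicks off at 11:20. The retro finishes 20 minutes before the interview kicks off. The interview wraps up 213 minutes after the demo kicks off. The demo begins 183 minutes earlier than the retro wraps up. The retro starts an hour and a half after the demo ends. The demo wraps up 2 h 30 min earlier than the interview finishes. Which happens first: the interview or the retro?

The retro ends at 11:20 − 20 min = 11:00.
The demo starts at 11:00 − 183 min = 07:57.
The interview ends at 07:57 + 213 min = 11:30.
The demo ends at 11:30 − 150 min = 09:00.
The retro starts at 09:00 + 90 min = 10:30.
The interview starts at 11:20 and the retro starts at 10:30, so the retro is first.

the retro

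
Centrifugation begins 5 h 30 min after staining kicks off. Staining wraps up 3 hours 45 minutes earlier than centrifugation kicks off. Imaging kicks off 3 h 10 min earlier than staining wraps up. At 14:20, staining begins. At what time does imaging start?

12:55

Centrifugation starts at 14:20 + 330 min = 19:50.
Staining ends at 19:50 − 225 min = 16:05.
Imaging starts at 16:05 − 190 min = 12:55.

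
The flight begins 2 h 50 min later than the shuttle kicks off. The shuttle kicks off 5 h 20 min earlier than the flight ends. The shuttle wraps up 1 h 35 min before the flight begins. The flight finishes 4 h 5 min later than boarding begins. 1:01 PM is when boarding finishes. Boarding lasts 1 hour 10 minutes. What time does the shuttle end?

11:51 AM

Boarding starts at 1:01 PM − 70 min = 11:51 AM.
The flight ends at 11:51 AM + 245 min = 3:56 PM.
The shuttle starts at 3:56 PM − 320 min = 10:36 AM.
The flight starts at 10:36 AM + 170 min = 1:26 PM.
The shuttle ends at 1:26 PM − 95 min = 11:51 AM.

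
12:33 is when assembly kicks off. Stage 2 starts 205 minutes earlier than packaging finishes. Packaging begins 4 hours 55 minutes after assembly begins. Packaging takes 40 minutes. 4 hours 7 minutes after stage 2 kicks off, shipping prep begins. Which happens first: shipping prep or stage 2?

stage 2

Packaging starts at 12:33 + 295 min = 17:28.
Packaging ends at 17:28 + 40 min = 18:08.
Stage 2 starts at 18:08 − 205 min = 14:43.
Shipping prep starts at 14:43 + 247 min = 18:50.
Shipping prep starts at 18:50 and stage 2 starts at 14:43, so stage 2 is first.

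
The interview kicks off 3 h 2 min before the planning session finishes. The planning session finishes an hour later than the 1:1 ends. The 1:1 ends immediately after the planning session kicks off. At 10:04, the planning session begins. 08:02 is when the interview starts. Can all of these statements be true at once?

Yes

The 1:1 ends at 10:04.
The planning session ends at 10:04 + 60 min = 11:04.
The interview starts at 11:04 − 182 min = 08:02.
That matches the stated 08:02, so the schedule is consistent.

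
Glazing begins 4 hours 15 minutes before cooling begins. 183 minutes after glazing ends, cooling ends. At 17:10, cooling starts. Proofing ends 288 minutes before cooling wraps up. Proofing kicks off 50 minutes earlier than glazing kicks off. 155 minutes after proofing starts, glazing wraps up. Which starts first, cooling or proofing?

Glazing starts at 17:10 − 255 min = 12:55.
Proofing starts at 12:55 − 50 min = 12:05.
Cooling starts at 17:10 and proofing starts at 12:05, so proofing is first.

proofing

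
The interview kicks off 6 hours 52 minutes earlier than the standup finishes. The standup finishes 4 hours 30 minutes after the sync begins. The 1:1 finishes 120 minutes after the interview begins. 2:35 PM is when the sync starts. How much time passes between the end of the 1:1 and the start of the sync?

The standup ends at 2:35 PM + 270 min = 7:05 PM.
The interview starts at 7:05 PM − 412 min = 12:13 PM.
The 1:1 ends at 12:13 PM + 120 min = 2:13 PM.
From 2:13 PM to 2:35 PM is 22 minutes.

22 minutes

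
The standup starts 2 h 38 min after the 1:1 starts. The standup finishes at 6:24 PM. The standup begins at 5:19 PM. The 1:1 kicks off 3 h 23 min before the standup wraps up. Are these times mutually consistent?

No

The 1:1 starts at 6:24 PM − 203 min = 3:01 PM.
The standup starts at 3:01 PM + 158 min = 5:39 PM.
But the standup is also said to start at 5:19 PM — a 20-minute conflict.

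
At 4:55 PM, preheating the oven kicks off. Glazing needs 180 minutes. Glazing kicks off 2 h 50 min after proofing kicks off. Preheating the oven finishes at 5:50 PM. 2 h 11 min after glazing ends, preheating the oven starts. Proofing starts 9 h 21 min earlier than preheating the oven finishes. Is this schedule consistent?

Proofing starts at 5:50 PM − 561 min = 8:29 AM.
Glazing starts at 8:29 AM + 170 min = 11:19 AM.
Glazing ends at 11:19 AM + 180 min = 2:19 PM.
Preheating the oven starts at 2:19 PM + 131 min = 4:30 PM.
But preheating the oven is also said to start at 4:55 PM — a 25-minute conflict.

No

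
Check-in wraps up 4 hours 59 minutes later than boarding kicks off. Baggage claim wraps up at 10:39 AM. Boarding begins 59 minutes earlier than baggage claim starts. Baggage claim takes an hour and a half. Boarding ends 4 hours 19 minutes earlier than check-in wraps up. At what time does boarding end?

Baggage claim starts at 10:39 AM − 90 min = 9:09 AM.
Boarding starts at 9:09 AM − 59 min = 8:10 AM.
Check-in ends at 8:10 AM + 299 min = 1:09 PM.
Boarding ends at 1:09 PM − 259 min = 8:50 AM.

8:50 AM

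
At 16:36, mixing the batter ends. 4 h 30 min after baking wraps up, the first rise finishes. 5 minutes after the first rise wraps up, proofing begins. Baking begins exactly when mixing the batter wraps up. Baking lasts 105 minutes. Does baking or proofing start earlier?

baking

Baking starts at 16:36.
Baking ends at 16:36 + 105 min = 18:21.
The first rise ends at 18:21 + 270 min = 22:51.
Proofing starts at 22:51 + 5 min = 22:56.
Baking starts at 16:36 and proofing starts at 22:56, so baking is first.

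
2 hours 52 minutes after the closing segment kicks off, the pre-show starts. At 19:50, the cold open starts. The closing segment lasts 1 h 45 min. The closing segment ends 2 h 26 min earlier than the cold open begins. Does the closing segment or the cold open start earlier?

The closing segment ends at 19:50 − 146 min = 17:24.
The closing segment starts at 17:24 − 105 min = 15:39.
The closing segment starts at 15:39 and the cold open starts at 19:50, so the closing segment is first.

the closing segment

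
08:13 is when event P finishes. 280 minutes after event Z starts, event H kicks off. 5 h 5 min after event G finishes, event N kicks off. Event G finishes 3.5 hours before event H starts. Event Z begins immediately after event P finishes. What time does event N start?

Event Z starts at 08:13.
Event H starts at 08:13 + 280 min = 12:53.
Event G ends at 12:53 − 210 min = 09:23.
Event N starts at 09:23 + 305 min = 14:28.

14:28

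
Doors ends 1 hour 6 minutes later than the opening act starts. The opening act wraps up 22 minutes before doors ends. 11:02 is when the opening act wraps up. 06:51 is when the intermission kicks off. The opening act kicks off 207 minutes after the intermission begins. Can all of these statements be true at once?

Yes

The opening act starts at 06:51 + 207 min = 10:18.
Doors ends at 10:18 + 66 min = 11:24.
The opening act ends at 11:24 − 22 min = 11:02.
That matches the stated 11:02, so the schedule is consistent.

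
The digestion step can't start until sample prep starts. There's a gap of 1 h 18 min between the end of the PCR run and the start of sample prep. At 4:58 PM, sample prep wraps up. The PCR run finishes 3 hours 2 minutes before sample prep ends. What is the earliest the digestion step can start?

The PCR run ends at 4:58 PM − 182 min = 1:56 PM.
Sample prep starts at 1:56 PM + 78 min = 3:14 PM.
The digestion step is bounded by sample prep, so the earliest it can start is 3:14 PM.

3:14 PM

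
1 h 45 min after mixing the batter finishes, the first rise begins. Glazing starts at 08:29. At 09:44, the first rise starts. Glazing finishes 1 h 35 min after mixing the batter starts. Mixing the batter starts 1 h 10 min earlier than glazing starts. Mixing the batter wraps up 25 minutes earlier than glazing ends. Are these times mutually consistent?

No

Mixing the batter starts at 08:29 − 70 min = 07:19.
Glazing ends at 07:19 + 95 min = 08:54.
Mixing the batter ends at 08:54 − 25 min = 08:29.
The first rise starts at 08:29 + 105 min = 10:14.
But the first rise is also said to start at 09:44 — a 30-minute conflict.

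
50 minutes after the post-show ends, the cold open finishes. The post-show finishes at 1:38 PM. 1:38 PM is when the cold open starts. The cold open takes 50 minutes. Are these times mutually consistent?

Yes

The cold open ends at 1:38 PM + 50 min = 2:28 PM.
The cold open starts at 2:28 PM − 50 min = 1:38 PM.
That matches the stated 1:38 PM, so the schedule is consistent.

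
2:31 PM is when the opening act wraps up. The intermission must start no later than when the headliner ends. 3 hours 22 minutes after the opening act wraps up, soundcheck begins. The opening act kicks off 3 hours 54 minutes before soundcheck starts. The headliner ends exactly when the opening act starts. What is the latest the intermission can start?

1:59 PM

Soundcheck starts at 2:31 PM + 202 min = 5:53 PM.
The opening act starts at 5:53 PM − 234 min = 1:59 PM.
So the headliner ends at 1:59 PM.
The intermission is bounded by the headliner, so the latest it can start is 1:59 PM.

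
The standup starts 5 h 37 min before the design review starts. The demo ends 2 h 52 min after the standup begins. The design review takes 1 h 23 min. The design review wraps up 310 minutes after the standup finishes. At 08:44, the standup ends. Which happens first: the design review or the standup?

The design review ends at 08:44 + 310 min = 13:54.
The design review starts at 13:54 − 83 min = 12:31.
The standup starts at 12:31 − 337 min = 06:54.
The design review starts at 12:31 and the standup starts at 06:54, so the standup is first.

the standup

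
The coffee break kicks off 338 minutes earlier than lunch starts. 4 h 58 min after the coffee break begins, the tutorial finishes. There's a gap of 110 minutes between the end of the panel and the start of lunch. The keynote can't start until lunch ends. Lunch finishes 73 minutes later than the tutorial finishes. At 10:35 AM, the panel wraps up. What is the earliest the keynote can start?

Lunch starts at 10:35 AM + 110 min = 12:25 PM.
The coffee break starts at 12:25 PM − 338 min = 6:47 AM.
The tutorial ends at 6:47 AM + 298 min = 11:45 AM.
Lunch ends at 11:45 AM + 73 min = 12:58 PM.
The keynote is bounded by lunch, so the earliest it can start is 12:58 PM.

12:58 PM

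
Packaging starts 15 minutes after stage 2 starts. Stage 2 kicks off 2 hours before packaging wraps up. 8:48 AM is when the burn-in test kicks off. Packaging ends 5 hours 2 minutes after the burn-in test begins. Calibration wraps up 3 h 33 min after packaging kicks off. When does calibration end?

Packaging ends at 8:48 AM + 302 min = 1:50 PM.
Stage 2 starts at 1:50 PM − 120 min = 11:50 AM.
Packaging starts at 11:50 AM + 15 min = 12:05 PM.
Calibration ends at 12:05 PM + 213 min = 3:38 PM.

3:38 PM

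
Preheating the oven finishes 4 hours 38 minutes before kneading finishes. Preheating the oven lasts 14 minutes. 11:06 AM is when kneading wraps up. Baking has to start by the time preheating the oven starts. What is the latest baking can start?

Preheating the oven ends at 11:06 AM − 278 min = 6:28 AM.
Preheating the oven starts at 6:28 AM − 14 min = 6:14 AM.
Baking is bounded by preheating the oven, so the latest it can start is 6:14 AM.

6:14 AM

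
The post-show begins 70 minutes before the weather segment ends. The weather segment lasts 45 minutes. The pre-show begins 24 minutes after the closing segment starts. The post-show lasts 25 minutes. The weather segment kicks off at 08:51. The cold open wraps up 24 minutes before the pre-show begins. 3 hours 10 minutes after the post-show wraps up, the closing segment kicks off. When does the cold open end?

12:01

The weather segment ends at 08:51 + 45 min = 09:36.
The post-show starts at 09:36 − 70 min = 08:26.
The post-show ends at 08:26 + 25 min = 08:51.
The closing segment starts at 08:51 + 190 min = 12:01.
The pre-show starts at 12:01 + 24 min = 12:25.
The cold open ends at 12:25 − 24 min = 12:01.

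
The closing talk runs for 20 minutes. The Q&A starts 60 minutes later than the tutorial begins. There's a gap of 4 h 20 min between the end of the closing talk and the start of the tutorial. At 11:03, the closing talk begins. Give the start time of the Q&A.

16:43

The closing talk ends at 11:03 + 20 min = 11:23.
The tutorial starts at 11:23 + 260 min = 15:43.
The Q&A starts at 15:43 + 60 min = 16:43.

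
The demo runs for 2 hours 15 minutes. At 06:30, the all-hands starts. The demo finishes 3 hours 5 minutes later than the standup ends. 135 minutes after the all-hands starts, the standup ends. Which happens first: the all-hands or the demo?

the all-hands

The standup ends at 06:30 + 135 min = 08:45.
The demo ends at 08:45 + 185 min = 11:50.
The demo starts at 11:50 − 135 min = 09:35.
The all-hands starts at 06:30 and the demo starts at 09:35, so the all-hands is first.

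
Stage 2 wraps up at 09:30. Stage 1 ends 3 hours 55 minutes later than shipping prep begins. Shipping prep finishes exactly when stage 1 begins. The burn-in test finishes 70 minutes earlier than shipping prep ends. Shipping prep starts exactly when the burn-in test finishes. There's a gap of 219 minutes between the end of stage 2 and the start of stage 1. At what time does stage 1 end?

Stage 1 starts at 09:30 + 219 min = 13:09.
So shipping prep ends at 13:09.
The burn-in test ends at 13:09 − 70 min = 11:59.
So shipping prep starts at 11:59.
Stage 1 ends at 11:59 + 235 min = 15:54.

15:54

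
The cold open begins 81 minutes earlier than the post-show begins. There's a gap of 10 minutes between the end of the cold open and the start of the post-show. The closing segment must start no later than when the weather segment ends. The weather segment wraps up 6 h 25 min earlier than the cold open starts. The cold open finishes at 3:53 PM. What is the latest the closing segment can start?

The post-show starts at 3:53 PM + 10 min = 4:03 PM.
The cold open starts at 4:03 PM − 81 min = 2:42 PM.
The weather segment ends at 2:42 PM − 385 min = 8:17 AM.
The closing segment is bounded by the weather segment, so the latest it can start is 8:17 AM.

8:17 AM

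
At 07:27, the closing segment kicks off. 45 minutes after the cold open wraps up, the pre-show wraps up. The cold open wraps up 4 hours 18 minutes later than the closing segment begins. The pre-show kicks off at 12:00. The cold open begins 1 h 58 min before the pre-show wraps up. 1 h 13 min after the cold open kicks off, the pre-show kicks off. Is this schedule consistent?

The cold open ends at 07:27 + 258 min = 11:45.
The pre-show ends at 11:45 + 45 min = 12:30.
The cold open starts at 12:30 − 118 min = 10:32.
The pre-show starts at 10:32 + 73 min = 11:45.
But the pre-show is also said to start at 12:00 — a 15-minute conflict.

No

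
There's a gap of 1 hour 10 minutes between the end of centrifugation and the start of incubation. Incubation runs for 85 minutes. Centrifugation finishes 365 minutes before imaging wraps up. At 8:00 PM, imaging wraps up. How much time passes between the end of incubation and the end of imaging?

Centrifugation ends at 8:00 PM − 365 min = 1:55 PM.
Incubation starts at 1:55 PM + 70 min = 3:05 PM.
Incubation ends at 3:05 PM + 85 min = 4:30 PM.
From 4:30 PM to 8:00 PM is 210 minutes.

210 minutes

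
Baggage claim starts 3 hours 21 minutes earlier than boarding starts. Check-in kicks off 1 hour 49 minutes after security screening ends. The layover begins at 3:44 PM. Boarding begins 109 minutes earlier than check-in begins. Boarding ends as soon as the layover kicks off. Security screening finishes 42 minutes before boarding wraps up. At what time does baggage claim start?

11:41 AM

Boarding ends at 3:44 PM.
Security screening ends at 3:44 PM − 42 min = 3:02 PM.
Check-in starts at 3:02 PM + 109 min = 4:51 PM.
Boarding starts at 4:51 PM − 109 min = 3:02 PM.
Baggage claim starts at 3:02 PM − 201 min = 11:41 AM.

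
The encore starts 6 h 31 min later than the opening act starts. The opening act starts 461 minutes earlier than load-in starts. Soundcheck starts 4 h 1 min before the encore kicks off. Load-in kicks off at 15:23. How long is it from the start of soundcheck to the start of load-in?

The opening act starts at 15:23 − 461 min = 07:42.
The encore starts at 07:42 + 391 min = 14:13.
Soundcheck starts at 14:13 − 241 min = 10:12.
From 10:12 to 15:23 is 311 minutes.

311 minutes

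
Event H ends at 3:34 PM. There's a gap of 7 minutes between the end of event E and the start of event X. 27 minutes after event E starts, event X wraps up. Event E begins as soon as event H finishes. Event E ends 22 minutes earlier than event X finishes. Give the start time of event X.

3:46 PM

Event E starts at 3:34 PM.
Event X ends at 3:34 PM + 27 min = 4:01 PM.
Event E ends at 4:01 PM − 22 min = 3:39 PM.
Event X starts at 3:39 PM + 7 min = 3:46 PM.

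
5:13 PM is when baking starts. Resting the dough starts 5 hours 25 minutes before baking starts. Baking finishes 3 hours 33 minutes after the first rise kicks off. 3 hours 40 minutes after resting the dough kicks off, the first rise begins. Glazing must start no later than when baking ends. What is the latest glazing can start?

Resting the dough starts at 5:13 PM − 325 min = 11:48 AM.
The first rise starts at 11:48 AM + 220 min = 3:28 PM.
Baking ends at 3:28 PM + 213 min = 7:01 PM.
Glazing is bounded by baking, so the latest it can start is 7:01 PM.

7:01 PM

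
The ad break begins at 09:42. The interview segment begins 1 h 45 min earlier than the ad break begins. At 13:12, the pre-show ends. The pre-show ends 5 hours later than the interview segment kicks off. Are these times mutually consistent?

The interview segment starts at 09:42 − 105 min = 07:57.
The pre-show ends at 07:57 + 300 min = 12:57.
But the pre-show is also said to end at 13:12 — a 15-minute conflict.

No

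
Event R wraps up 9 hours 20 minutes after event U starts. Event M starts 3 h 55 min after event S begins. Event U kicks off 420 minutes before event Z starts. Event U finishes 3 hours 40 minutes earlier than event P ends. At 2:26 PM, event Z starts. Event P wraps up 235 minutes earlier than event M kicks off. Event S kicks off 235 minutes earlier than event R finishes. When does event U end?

Event U starts at 2:26 PM − 420 min = 7:26 AM.
Event R ends at 7:26 AM + 560 min = 4:46 PM.
Event S starts at 4:46 PM − 235 min = 12:51 PM.
Event M starts at 12:51 PM + 235 min = 4:46 PM.
Event P ends at 4:46 PM − 235 min = 12:51 PM.
Event U ends at 12:51 PM − 220 min = 9:11 AM.

9:11 AM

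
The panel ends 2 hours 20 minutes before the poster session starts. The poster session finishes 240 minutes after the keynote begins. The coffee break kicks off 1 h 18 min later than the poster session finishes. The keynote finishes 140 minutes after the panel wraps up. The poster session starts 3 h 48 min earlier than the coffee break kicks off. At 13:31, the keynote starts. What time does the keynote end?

The poster session ends at 13:31 + 240 min = 17:31.
The coffee break starts at 17:31 + 78 min = 18:49.
The poster session starts at 18:49 − 228 min = 15:01.
The panel ends at 15:01 − 140 min = 12:41.
The keynote ends at 12:41 + 140 min = 15:01.

15:01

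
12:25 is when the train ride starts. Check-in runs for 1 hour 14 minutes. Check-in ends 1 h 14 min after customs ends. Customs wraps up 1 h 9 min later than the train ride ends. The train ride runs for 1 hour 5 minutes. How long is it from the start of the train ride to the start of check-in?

2 hours 14 minutes

The train ride ends at 12:25 + 65 min = 13:30.
Customs ends at 13:30 + 69 min = 14:39.
Check-in ends at 14:39 + 74 min = 15:53.
Check-in starts at 15:53 − 74 min = 14:39.
From 12:25 to 14:39 is 2 hours 14 minutes.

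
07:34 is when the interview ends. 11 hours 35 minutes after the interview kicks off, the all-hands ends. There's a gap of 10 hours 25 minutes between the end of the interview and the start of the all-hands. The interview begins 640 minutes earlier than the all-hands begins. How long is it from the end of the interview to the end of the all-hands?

The all-hands starts at 07:34 + 625 min = 17:59.
The interview starts at 17:59 − 640 min = 07:19.
The all-hands ends at 07:19 + 695 min = 18:54.
From 07:34 to 18:54 is 11 hours 20 minutes.

11 hours 20 minutes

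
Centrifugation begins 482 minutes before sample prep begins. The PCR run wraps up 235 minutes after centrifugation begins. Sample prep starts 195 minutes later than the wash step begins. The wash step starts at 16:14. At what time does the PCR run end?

15:22

Sample prep starts at 16:14 + 195 min = 19:29.
Centrifugation starts at 19:29 − 482 min = 11:27.
The PCR run ends at 11:27 + 235 min = 15:22.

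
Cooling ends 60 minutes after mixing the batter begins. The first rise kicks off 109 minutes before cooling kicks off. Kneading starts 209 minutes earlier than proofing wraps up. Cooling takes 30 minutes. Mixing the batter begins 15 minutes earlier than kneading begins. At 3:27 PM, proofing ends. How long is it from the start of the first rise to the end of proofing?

303 minutes

Kneading starts at 3:27 PM − 209 min = 11:58 AM.
Mixing the batter starts at 11:58 AM − 15 min = 11:43 AM.
Cooling ends at 11:43 AM + 60 min = 12:43 PM.
Cooling starts at 12:43 PM − 30 min = 12:13 PM.
The first rise starts at 12:13 PM − 109 min = 10:24 AM.
From 10:24 AM to 3:27 PM is 303 minutes.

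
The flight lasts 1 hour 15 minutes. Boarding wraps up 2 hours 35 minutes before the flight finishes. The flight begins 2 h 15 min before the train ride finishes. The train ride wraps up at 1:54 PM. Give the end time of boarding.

The flight starts at 1:54 PM − 135 min = 11:39 AM.
The flight ends at 11:39 AM + 75 min = 12:54 PM.
Boarding ends at 12:54 PM − 155 min = 10:19 AM.

10:19 AM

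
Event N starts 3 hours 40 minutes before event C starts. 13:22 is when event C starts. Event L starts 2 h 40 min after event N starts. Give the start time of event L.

12:22

Event N starts at 13:22 − 220 min = 09:42.
Event L starts at 09:42 + 160 min = 12:22.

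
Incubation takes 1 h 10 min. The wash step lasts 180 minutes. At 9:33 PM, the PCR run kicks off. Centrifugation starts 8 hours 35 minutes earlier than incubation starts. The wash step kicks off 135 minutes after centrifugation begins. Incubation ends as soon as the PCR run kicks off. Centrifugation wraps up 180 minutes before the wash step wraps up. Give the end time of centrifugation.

2:03 PM

Incubation ends at 9:33 PM.
Incubation starts at 9:33 PM − 70 min = 8:23 PM.
Centrifugation starts at 8:23 PM − 515 min = 11:48 AM.
The wash step starts at 11:48 AM + 135 min = 2:03 PM.
The wash step ends at 2:03 PM + 180 min = 5:03 PM.
Centrifugation ends at 5:03 PM − 180 min = 2:03 PM.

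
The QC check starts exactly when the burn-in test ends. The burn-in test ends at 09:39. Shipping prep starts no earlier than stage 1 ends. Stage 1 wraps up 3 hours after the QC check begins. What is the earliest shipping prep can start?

12:39

The QC check starts at 09:39.
Stage 1 ends at 09:39 + 180 min = 12:39.
Shipping prep is bounded by stage 1, so the earliest it can start is 12:39.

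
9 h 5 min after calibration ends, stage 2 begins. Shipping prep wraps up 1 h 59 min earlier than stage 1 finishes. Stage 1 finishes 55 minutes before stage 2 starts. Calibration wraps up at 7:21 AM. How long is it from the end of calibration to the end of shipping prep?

371 minutes

Stage 2 starts at 7:21 AM + 545 min = 4:26 PM.
Stage 1 ends at 4:26 PM − 55 min = 3:31 PM.
Shipping prep ends at 3:31 PM − 119 min = 1:32 PM.
From 7:21 AM to 1:32 PM is 371 minutes.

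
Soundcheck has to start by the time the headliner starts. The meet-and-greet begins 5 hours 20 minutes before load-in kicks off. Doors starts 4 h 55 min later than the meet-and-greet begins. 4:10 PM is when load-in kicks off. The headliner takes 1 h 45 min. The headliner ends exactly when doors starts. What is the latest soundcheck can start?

2:00 PM

The meet-and-greet starts at 4:10 PM − 320 min = 10:50 AM.
Doors starts at 10:50 AM + 295 min = 3:45 PM.
So the headliner ends at 3:45 PM.
The headliner starts at 3:45 PM − 105 min = 2:00 PM.
Soundcheck is bounded by the headliner, so the latest it can start is 2:00 PM.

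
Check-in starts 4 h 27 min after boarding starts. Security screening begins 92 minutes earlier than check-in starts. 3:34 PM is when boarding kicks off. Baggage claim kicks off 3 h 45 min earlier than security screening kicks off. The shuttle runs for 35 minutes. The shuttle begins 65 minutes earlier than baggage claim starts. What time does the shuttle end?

Check-in starts at 3:34 PM + 267 min = 8:01 PM.
Security screening starts at 8:01 PM − 92 min = 6:29 PM.
Baggage claim starts at 6:29 PM − 225 min = 2:44 PM.
The shuttle starts at 2:44 PM − 65 min = 1:39 PM.
The shuttle ends at 1:39 PM + 35 min = 2:14 PM.

2:14 PM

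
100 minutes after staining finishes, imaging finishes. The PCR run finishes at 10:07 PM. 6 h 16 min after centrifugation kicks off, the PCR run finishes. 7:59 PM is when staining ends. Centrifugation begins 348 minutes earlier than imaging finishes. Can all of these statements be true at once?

Yes

Imaging ends at 7:59 PM + 100 min = 9:39 PM.
Centrifugation starts at 9:39 PM − 348 min = 3:51 PM.
The PCR run ends at 3:51 PM + 376 min = 10:07 PM.
That matches the stated 10:07 PM, so the schedule is consistent.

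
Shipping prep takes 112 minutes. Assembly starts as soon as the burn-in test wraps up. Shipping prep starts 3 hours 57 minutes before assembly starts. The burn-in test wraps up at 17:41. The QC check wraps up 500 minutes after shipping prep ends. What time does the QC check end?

23:56

Assembly starts at 17:41.
Shipping prep starts at 17:41 − 237 min = 13:44.
Shipping prep ends at 13:44 + 112 min = 15:36.
The QC check ends at 15:36 + 500 min = 23:56.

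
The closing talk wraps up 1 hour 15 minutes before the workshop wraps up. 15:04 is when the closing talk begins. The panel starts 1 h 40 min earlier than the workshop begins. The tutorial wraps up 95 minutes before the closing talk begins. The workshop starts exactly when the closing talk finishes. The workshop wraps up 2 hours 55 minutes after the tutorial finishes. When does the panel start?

The tutorial ends at 15:04 − 95 min = 13:29.
The workshop ends at 13:29 + 175 min = 16:24.
The closing talk ends at 16:24 − 75 min = 15:09.
So the workshop starts at 15:09.
The panel starts at 15:09 − 100 min = 13:29.

13:29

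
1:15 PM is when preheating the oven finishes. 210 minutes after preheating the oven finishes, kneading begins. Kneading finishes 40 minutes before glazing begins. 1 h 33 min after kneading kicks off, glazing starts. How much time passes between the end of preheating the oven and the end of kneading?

Kneading starts at 1:15 PM + 210 min = 4:45 PM.
Glazing starts at 4:45 PM + 93 min = 6:18 PM.
Kneading ends at 6:18 PM − 40 min = 5:38 PM.
From 1:15 PM to 5:38 PM is 4 hours 23 minutes.

4 hours 23 minutes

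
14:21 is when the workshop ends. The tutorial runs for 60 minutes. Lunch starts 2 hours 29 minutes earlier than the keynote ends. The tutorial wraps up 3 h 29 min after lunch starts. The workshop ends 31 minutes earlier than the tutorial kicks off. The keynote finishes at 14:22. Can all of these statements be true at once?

Lunch starts at 14:22 − 149 min = 11:53.
The tutorial ends at 11:53 + 209 min = 15:22.
The tutorial starts at 15:22 − 60 min = 14:22.
The workshop ends at 14:22 − 31 min = 13:51.
But the workshop is also said to end at 14:21 — a 30-minute conflict.

No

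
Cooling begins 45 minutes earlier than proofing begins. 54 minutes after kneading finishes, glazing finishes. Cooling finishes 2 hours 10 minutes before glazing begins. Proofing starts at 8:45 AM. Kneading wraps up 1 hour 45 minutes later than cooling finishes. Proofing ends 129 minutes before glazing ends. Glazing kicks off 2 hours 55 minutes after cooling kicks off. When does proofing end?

9:15 AM

Cooling starts at 8:45 AM − 45 min = 8:00 AM.
Glazing starts at 8:00 AM + 175 min = 10:55 AM.
Cooling ends at 10:55 AM − 130 min = 8:45 AM.
Kneading ends at 8:45 AM + 105 min = 10:30 AM.
Glazing ends at 10:30 AM + 54 min = 11:24 AM.
Proofing ends at 11:24 AM − 129 min = 9:15 AM.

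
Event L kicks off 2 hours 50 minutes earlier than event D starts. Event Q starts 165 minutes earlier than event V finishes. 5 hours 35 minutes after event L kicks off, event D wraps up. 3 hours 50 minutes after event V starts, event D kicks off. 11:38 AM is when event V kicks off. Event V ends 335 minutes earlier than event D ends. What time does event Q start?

9:53 AM

Event D starts at 11:38 AM + 230 min = 3:28 PM.
Event L starts at 3:28 PM − 170 min = 12:38 PM.
Event D ends at 12:38 PM + 335 min = 6:13 PM.
Event V ends at 6:13 PM − 335 min = 12:38 PM.
Event Q starts at 12:38 PM − 165 min = 9:53 AM.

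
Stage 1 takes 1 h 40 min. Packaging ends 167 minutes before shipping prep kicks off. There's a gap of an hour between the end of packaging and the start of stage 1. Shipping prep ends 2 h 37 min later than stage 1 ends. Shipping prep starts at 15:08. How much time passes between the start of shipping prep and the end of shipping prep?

2 h 30 min

Packaging ends at 15:08 − 167 min = 12:21.
Stage 1 starts at 12:21 + 60 min = 13:21.
Stage 1 ends at 13:21 + 100 min = 15:01.
Shipping prep ends at 15:01 + 157 min = 17:38.
From 15:08 to 17:38 is 2 h 30 min.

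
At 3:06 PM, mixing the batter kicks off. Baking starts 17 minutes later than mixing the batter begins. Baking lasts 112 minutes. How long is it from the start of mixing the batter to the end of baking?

Baking starts at 3:06 PM + 17 min = 3:23 PM.
Baking ends at 3:23 PM + 112 min = 5:15 PM.
From 3:06 PM to 5:15 PM is 129 minutes.

129 minutes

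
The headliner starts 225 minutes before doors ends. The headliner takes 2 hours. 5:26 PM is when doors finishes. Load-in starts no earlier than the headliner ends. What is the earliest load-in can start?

The headliner starts at 5:26 PM − 225 min = 1:41 PM.
The headliner ends at 1:41 PM + 120 min = 3:41 PM.
Load-in is bounded by the headliner, so the earliest it can start is 3:41 PM.

3:41 PM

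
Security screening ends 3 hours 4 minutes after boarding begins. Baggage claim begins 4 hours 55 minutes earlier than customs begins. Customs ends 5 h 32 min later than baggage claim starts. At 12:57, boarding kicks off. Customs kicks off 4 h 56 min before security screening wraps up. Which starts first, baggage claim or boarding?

Security screening ends at 12:57 + 184 min = 16:01.
Customs starts at 16:01 − 296 min = 11:05.
Baggage claim starts at 11:05 − 295 min = 06:10.
Baggage claim starts at 06:10 and boarding starts at 12:57, so baggage claim is first.

baggage claim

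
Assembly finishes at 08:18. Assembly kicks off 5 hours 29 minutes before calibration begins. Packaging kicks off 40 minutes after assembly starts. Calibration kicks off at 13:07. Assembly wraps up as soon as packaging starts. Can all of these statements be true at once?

Yes

Assembly starts at 13:07 − 329 min = 07:38.
Packaging starts at 07:38 + 40 min = 08:18.
So assembly ends at 08:18.
That matches the stated 08:18, so the schedule is consistent.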